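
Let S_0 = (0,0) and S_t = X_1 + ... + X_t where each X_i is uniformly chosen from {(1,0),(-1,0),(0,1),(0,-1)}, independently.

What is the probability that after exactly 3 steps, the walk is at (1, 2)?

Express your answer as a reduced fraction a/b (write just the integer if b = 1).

Answer: 3/64

Derivation:
Let h be the number of horizontal steps (so 3-h are vertical). To end at (1,2) need (h+1)/2 right-steps and ((3-h)+2)/2 up-steps.
Sum over h with 1 ≤ h ≤ 1, h ≡ 1 (mod 2), 3-h ≡ 0 (mod 2):
h=1: C(3,1)·C(1,1)·C(2,2) = 3·1·1 = 3
Total favorable: 3
Total paths: 4^3 = 64
P = 3/64 = 3/64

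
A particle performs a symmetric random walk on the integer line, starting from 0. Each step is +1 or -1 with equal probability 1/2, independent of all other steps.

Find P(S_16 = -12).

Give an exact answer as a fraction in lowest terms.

Answer: 15/8192

Derivation:
To reach position -12 after 16 steps: need 2 steps of +1 and 14 of -1.
Favorable paths: C(16,2) = 120
Total paths: 2^16 = 65536
P = 120/65536 = 15/8192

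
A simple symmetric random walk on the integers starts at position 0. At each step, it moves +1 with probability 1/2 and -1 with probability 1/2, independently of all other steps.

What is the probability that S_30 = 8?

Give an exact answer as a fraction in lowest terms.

Answer: 13656825/268435456

Derivation:
To reach position 8 after 30 steps: need 19 steps of +1 and 11 of -1.
Favorable paths: C(30,19) = 54627300
Total paths: 2^30 = 1073741824
P = 54627300/1073741824 = 13656825/268435456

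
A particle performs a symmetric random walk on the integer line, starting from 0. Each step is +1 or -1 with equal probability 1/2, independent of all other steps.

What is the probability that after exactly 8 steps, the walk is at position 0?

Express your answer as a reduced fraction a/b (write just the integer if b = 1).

To return to 0 after 8 steps: need exactly 4 steps of +1 and 4 of -1.
Favorable paths: C(8,4) = 70
Total paths: 2^8 = 256
P = 70/256 = 35/128

Answer: 35/128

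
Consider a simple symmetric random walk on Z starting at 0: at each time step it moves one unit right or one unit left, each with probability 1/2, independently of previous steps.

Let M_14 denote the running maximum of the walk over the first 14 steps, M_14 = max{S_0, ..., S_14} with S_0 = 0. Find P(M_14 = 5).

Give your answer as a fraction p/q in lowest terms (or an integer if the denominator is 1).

Answer: 1001/16384

Derivation:
Let M_14 = max(S_0,...,S_14). Use the reflection principle: for j ≥ 1, #{paths with M_14 ≥ j} = #{S_14 ≥ j} + #{S_14 ≥ j+1}.
By reflection, #{M_14 ≥ 5} = #{S_14 ≥ 5} + #{S_14 ≥ 6} = 1471 + 1471 = 2942.
#{M_14 ≥ 6} = #{S_14 ≥ 6} + #{S_14 ≥ 7} = 1471 + 470 = 1941.
#{M_14 = 5} = 2942 - 1941 = 1001.
P(M_14 = 5) = 1001/16384 = 1001/16384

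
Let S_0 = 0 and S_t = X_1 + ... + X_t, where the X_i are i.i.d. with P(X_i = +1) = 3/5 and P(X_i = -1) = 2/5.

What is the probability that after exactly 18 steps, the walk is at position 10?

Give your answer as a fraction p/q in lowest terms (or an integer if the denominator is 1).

To reach position 10 after 18 steps: need 14 steps of +1 and 4 steps of -1.
Number of such sequences: C(18,14) = 3060
Each has probability (3/5)^14 · (2/5)^4 = 76527504/3814697265625
P = 3060 · 76527504/3814697265625 = 46834832448/762939453125

Answer: 46834832448/762939453125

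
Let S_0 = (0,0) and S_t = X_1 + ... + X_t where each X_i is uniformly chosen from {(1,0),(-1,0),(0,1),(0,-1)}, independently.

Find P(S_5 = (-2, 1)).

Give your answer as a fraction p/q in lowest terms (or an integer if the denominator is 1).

Let h be the number of horizontal steps (so 5-h are vertical). To end at (-2,1) need (h-2)/2 right-steps and ((5-h)+1)/2 up-steps.
Sum over h with 2 ≤ h ≤ 4, h ≡ 0 (mod 2), 5-h ≡ 1 (mod 2):
h=2: C(5,2)·C(2,0)·C(3,2) = 10·1·3 = 30
h=4: C(5,4)·C(4,1)·C(1,1) = 5·4·1 = 20
Total favorable: 50
Total paths: 4^5 = 1024
P = 50/1024 = 25/512

Answer: 25/512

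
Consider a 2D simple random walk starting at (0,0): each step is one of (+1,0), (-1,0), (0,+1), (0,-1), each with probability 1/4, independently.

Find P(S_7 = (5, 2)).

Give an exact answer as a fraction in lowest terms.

Let h be the number of horizontal steps (so 7-h are vertical). To end at (5,2) need (h+5)/2 right-steps and ((7-h)+2)/2 up-steps.
Sum over h with 5 ≤ h ≤ 5, h ≡ 1 (mod 2), 7-h ≡ 0 (mod 2):
h=5: C(7,5)·C(5,5)·C(2,2) = 21·1·1 = 21
Total favorable: 21
Total paths: 4^7 = 16384
P = 21/16384 = 21/16384

Answer: 21/16384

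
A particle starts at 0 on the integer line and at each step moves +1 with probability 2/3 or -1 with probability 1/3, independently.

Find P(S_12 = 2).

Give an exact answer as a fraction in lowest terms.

To reach position 2 after 12 steps: need 7 steps of +1 and 5 steps of -1.
Number of such sequences: C(12,7) = 792
Each has probability (2/3)^7 · (1/3)^5 = 128/531441
P = 792 · 128/531441 = 11264/59049

Answer: 11264/59049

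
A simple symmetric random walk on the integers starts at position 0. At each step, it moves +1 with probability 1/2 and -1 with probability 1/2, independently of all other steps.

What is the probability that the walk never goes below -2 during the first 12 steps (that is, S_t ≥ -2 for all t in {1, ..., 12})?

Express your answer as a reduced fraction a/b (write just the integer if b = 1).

Answer: 627/1024

Derivation:
Let f(t,s) = #length-t paths at position s with S_1..S_t all ≥ -2.
f(t,s) = f(t-1,s-1) + f(t-1,s+1) for s ≥ -2; f(t,s) = 0 for s < -2.
t=0: f(0,0)=1
t=1: f(1,-1)=1 f(1,1)=1
t=2: f(2,-2)=1 f(2,0)=2 f(2,2)=1
t=3: f(3,-1)=3 f(3,1)=3 f(3,3)=1
t=4: f(4,-2)=3 f(4,0)=6 f(4,2)=4 f(4,4)=1
t=5: f(5,-1)=9 f(5,1)=10 f(5,3)=5 f(5,5)=1
t=6: f(6,-2)=9 f(6,0)=19 f(6,2)=15 f(6,4)=6 f(6,6)=1
t=7: f(7,-1)=28 f(7,1)=34 f(7,3)=21 f(7,5)=7 f(7,7)=1
t=8: f(8,-2)=28 f(8,0)=62 f(8,2)=55 f(8,4)=28 f(8,6)=8 f(8,8)=1
t=9: f(9,-1)=90 f(9,1)=117 f(9,3)=83 f(9,5)=36 f(9,7)=9 f(9,9)=1
t=10: f(10,-2)=90 f(10,0)=207 f(10,2)=200 f(10,4)=119 f(10,6)=45 f(10,8)=10 f(10,10)=1
t=11: f(11,-1)=297 f(11,1)=407 f(11,3)=319 f(11,5)=164 f(11,7)=55 f(11,9)=11 f(11,11)=1
t=12: f(12,-2)=297 f(12,0)=704 f(12,2)=726 f(12,4)=483 f(12,6)=219 f(12,8)=66 f(12,10)=12 f(12,12)=1
Σ_s f(12,s) = 2508
P = 2508/4096 = 627/1024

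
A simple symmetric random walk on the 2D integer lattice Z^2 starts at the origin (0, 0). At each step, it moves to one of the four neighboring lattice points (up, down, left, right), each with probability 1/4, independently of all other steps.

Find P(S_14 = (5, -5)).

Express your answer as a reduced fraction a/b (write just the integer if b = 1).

Answer: 39039/33554432

Derivation:
Let h be the number of horizontal steps (so 14-h are vertical). To end at (5,-5) need (h+5)/2 right-steps and ((14-h)-5)/2 up-steps.
Sum over h with 5 ≤ h ≤ 9, h ≡ 1 (mod 2), 14-h ≡ 1 (mod 2):
h=5: C(14,5)·C(5,5)·C(9,2) = 2002·1·36 = 72072
h=7: C(14,7)·C(7,6)·C(7,1) = 3432·7·7 = 168168
h=9: C(14,9)·C(9,7)·C(5,0) = 2002·36·1 = 72072
Total favorable: 312312
Total paths: 4^14 = 268435456
P = 312312/268435456 = 39039/33554432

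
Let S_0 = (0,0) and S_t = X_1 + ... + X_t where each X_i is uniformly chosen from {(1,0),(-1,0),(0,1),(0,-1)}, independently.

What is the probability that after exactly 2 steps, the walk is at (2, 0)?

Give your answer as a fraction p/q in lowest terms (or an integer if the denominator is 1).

Let h be the number of horizontal steps (so 2-h are vertical). To end at (2,0) need (h+2)/2 right-steps and ((2-h)+0)/2 up-steps.
Sum over h with 2 ≤ h ≤ 2, h ≡ 0 (mod 2), 2-h ≡ 0 (mod 2):
h=2: C(2,2)·C(2,2)·C(0,0) = 1·1·1 = 1
Total favorable: 1
Total paths: 4^2 = 16
P = 1/16 = 1/16

Answer: 1/16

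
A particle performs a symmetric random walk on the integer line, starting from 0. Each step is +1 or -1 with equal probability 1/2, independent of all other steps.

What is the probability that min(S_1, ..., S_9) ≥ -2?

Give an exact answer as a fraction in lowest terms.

Answer: 21/32

Derivation:
Let f(t,s) = #length-t paths at position s with S_1..S_t all ≥ -2.
f(t,s) = f(t-1,s-1) + f(t-1,s+1) for s ≥ -2; f(t,s) = 0 for s < -2.
t=0: f(0,0)=1
t=1: f(1,-1)=1 f(1,1)=1
t=2: f(2,-2)=1 f(2,0)=2 f(2,2)=1
t=3: f(3,-1)=3 f(3,1)=3 f(3,3)=1
t=4: f(4,-2)=3 f(4,0)=6 f(4,2)=4 f(4,4)=1
t=5: f(5,-1)=9 f(5,1)=10 f(5,3)=5 f(5,5)=1
t=6: f(6,-2)=9 f(6,0)=19 f(6,2)=15 f(6,4)=6 f(6,6)=1
t=7: f(7,-1)=28 f(7,1)=34 f(7,3)=21 f(7,5)=7 f(7,7)=1
t=8: f(8,-2)=28 f(8,0)=62 f(8,2)=55 f(8,4)=28 f(8,6)=8 f(8,8)=1
t=9: f(9,-1)=90 f(9,1)=117 f(9,3)=83 f(9,5)=36 f(9,7)=9 f(9,9)=1
Σ_s f(9,s) = 336
P = 336/512 = 21/32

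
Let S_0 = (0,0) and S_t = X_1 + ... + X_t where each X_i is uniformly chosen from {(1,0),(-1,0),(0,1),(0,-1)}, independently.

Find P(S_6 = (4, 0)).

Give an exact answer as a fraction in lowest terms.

Answer: 9/1024

Derivation:
Let h be the number of horizontal steps (so 6-h are vertical). To end at (4,0) need (h+4)/2 right-steps and ((6-h)+0)/2 up-steps.
Sum over h with 4 ≤ h ≤ 6, h ≡ 0 (mod 2), 6-h ≡ 0 (mod 2):
h=4: C(6,4)·C(4,4)·C(2,1) = 15·1·2 = 30
h=6: C(6,6)·C(6,5)·C(0,0) = 1·6·1 = 6
Total favorable: 36
Total paths: 4^6 = 4096
P = 36/4096 = 9/1024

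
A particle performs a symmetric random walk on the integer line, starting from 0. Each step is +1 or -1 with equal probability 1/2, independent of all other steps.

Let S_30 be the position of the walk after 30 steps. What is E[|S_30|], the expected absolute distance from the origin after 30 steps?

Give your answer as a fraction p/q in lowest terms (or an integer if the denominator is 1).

Answer: 145422675/33554432

Derivation:
S_30 takes values m ≡ 0 (mod 2) with |m| ≤ 30; P(S_30=m) = C(30,(30+m)/2)/2^30.
Total paths: 2^30 = 1073741824
Distribution: P(S=-30)=1/1073741824, P(S=-28)=30/1073741824, P(S=-26)=435/1073741824, P(S=-24)=4060/1073741824, P(S=-22)=27405/1073741824, P(S=-20)=142506/1073741824, P(S=-18)=593775/1073741824, P(S=-16)=2035800/1073741824, P(S=-14)=5852925/1073741824, P(S=-12)=14307150/1073741824, P(S=-10)=30045015/1073741824, P(S=-8)=54627300/1073741824, P(S=-6)=86493225/1073741824, P(S=-4)=119759850/1073741824, P(S=-2)=145422675/1073741824, P(S=0)=155117520/1073741824, P(S=2)=145422675/1073741824, P(S=4)=119759850/1073741824, P(S=6)=86493225/1073741824, P(S=8)=54627300/1073741824, P(S=10)=30045015/1073741824, P(S=12)=14307150/1073741824, P(S=14)=5852925/1073741824, P(S=16)=2035800/1073741824, P(S=18)=593775/1073741824, P(S=20)=142506/1073741824, P(S=22)=27405/1073741824, P(S=24)=4060/1073741824, P(S=26)=435/1073741824, P(S=28)=30/1073741824, P(S=30)=1/1073741824
E[|S_30|] = Σ_m |m|·P(S_30=m) = 4653525600/1073741824 = 145422675/33554432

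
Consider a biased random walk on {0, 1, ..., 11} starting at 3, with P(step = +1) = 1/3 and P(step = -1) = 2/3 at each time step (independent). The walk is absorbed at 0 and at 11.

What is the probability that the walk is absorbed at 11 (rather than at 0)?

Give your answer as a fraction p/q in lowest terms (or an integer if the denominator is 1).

Biased walk: p = 1/3, q = 2/3, r = q/p = 2
Gambler's ruin: P(hit 11 before 0 | start at 3) = (1 - r^a)/(1 - r^N)
r^3 = 8; r^11 = 2048
P = (1 - 8) / (1 - 2048) = -7 / -2047 = 7/2047

Answer: 7/2047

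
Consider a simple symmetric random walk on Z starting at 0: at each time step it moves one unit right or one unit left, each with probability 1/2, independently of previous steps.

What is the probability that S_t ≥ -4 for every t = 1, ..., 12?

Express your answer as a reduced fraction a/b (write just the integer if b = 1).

Let f(t,s) = #length-t paths at position s with S_1..S_t all ≥ -4.
f(t,s) = f(t-1,s-1) + f(t-1,s+1) for s ≥ -4; f(t,s) = 0 for s < -4.
t=0: f(0,0)=1
t=1: f(1,-1)=1 f(1,1)=1
t=2: f(2,-2)=1 f(2,0)=2 f(2,2)=1
t=3: f(3,-3)=1 f(3,-1)=3 f(3,1)=3 f(3,3)=1
t=4: f(4,-4)=1 f(4,-2)=4 f(4,0)=6 f(4,2)=4 f(4,4)=1
t=5: f(5,-3)=5 f(5,-1)=10 f(5,1)=10 f(5,3)=5 f(5,5)=1
t=6: f(6,-4)=5 f(6,-2)=15 f(6,0)=20 f(6,2)=15 f(6,4)=6 f(6,6)=1
t=7: f(7,-3)=20 f(7,-1)=35 f(7,1)=35 f(7,3)=21 f(7,5)=7 f(7,7)=1
t=8: f(8,-4)=20 f(8,-2)=55 f(8,0)=70 f(8,2)=56 f(8,4)=28 f(8,6)=8 f(8,8)=1
t=9: f(9,-3)=75 f(9,-1)=125 f(9,1)=126 f(9,3)=84 f(9,5)=36 f(9,7)=9 f(9,9)=1
t=10: f(10,-4)=75 f(10,-2)=200 f(10,0)=251 f(10,2)=210 f(10,4)=120 f(10,6)=45 f(10,8)=10 f(10,10)=1
t=11: f(11,-3)=275 f(11,-1)=451 f(11,1)=461 f(11,3)=330 f(11,5)=165 f(11,7)=55 f(11,9)=11 f(11,11)=1
t=12: f(12,-4)=275 f(12,-2)=726 f(12,0)=912 f(12,2)=791 f(12,4)=495 f(12,6)=220 f(12,8)=66 f(12,10)=12 f(12,12)=1
Σ_s f(12,s) = 3498
P = 3498/4096 = 1749/2048

Answer: 1749/2048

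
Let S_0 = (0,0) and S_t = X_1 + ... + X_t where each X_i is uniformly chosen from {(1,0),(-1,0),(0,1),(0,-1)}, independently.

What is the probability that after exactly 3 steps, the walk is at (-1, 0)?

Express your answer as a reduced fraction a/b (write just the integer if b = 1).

Let h be the number of horizontal steps (so 3-h are vertical). To end at (-1,0) need (h-1)/2 right-steps and ((3-h)+0)/2 up-steps.
Sum over h with 1 ≤ h ≤ 3, h ≡ 1 (mod 2), 3-h ≡ 0 (mod 2):
h=1: C(3,1)·C(1,0)·C(2,1) = 3·1·2 = 6
h=3: C(3,3)·C(3,1)·C(0,0) = 1·3·1 = 3
Total favorable: 9
Total paths: 4^3 = 64
P = 9/64 = 9/64

Answer: 9/64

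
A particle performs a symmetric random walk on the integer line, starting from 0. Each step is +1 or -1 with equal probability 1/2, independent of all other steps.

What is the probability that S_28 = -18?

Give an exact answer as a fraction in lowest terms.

To reach position -18 after 28 steps: need 5 steps of +1 and 23 of -1.
Favorable paths: C(28,5) = 98280
Total paths: 2^28 = 268435456
P = 98280/268435456 = 12285/33554432

Answer: 12285/33554432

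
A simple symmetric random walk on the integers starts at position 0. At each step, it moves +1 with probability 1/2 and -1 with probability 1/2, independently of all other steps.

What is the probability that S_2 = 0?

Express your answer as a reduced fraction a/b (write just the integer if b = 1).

Answer: 1/2

Derivation:
To return to 0 after 2 steps: need exactly 1 step of +1 and 1 of -1.
Favorable paths: C(2,1) = 2
Total paths: 2^2 = 4
P = 2/4 = 1/2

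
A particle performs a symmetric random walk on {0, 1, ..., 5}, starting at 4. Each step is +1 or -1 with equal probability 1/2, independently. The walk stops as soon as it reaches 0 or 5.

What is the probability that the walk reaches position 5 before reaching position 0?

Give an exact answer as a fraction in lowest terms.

Symmetric walk (p = 1/2): the harmonic-function argument gives P(hit 5 before 0 | start at 4) = a/N.
P = 4/5 = 4/5

Answer: 4/5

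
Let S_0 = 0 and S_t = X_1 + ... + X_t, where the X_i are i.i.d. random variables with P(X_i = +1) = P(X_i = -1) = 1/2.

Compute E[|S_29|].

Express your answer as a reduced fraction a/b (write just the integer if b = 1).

Answer: 145422675/33554432

Derivation:
S_29 takes values m ≡ 1 (mod 2) with |m| ≤ 29; P(S_29=m) = C(29,(29+m)/2)/2^29.
Total paths: 2^29 = 536870912
Distribution: P(S=-29)=1/536870912, P(S=-27)=29/536870912, P(S=-25)=406/536870912, P(S=-23)=3654/536870912, P(S=-21)=23751/536870912, P(S=-19)=118755/536870912, P(S=-17)=475020/536870912, P(S=-15)=1560780/536870912, P(S=-13)=4292145/536870912, P(S=-11)=10015005/536870912, P(S=-9)=20030010/536870912, P(S=-7)=34597290/536870912, P(S=-5)=51895935/536870912, P(S=-3)=67863915/536870912, P(S=-1)=77558760/536870912, P(S=1)=77558760/536870912, P(S=3)=67863915/536870912, P(S=5)=51895935/536870912, P(S=7)=34597290/536870912, P(S=9)=20030010/536870912, P(S=11)=10015005/536870912, P(S=13)=4292145/536870912, P(S=15)=1560780/536870912, P(S=17)=475020/536870912, P(S=19)=118755/536870912, P(S=21)=23751/536870912, P(S=23)=3654/536870912, P(S=25)=406/536870912, P(S=27)=29/536870912, P(S=29)=1/536870912
E[|S_29|] = Σ_m |m|·P(S_29=m) = 2326762800/536870912 = 145422675/33554432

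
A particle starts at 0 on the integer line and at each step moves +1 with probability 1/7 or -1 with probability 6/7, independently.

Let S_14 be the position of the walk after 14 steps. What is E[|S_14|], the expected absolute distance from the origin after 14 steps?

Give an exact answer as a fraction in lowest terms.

S_14 takes values m ≡ 0 (mod 2) with |m| ≤ 14; P(S_14=m) = C(14,(14+m)/2) · (1/7)^((14+m)/2) · (6/7)^((14-m)/2).
Distribution: P(S=-14)=78364164096/678223072849, P(S=-12)=26121388032/96889010407, P(S=-10)=28298170368/96889010407, P(S=-8)=18865446912/96889010407, P(S=-6)=8646663168/96889010407, P(S=-4)=2882221056/96889010407, P(S=-2)=720555264/96889010407, P(S=0)=960740352/678223072849, P(S=2)=20015424/96889010407, P(S=4)=2223936/96889010407, P(S=6)=185328/96889010407, P(S=8)=11232/96889010407, P(S=10)=468/96889010407, P(S=12)=12/96889010407, P(S=14)=1/678223072849
E[|S_14|] = Σ_m |m|·P(S_14=m) = 968990370554/96889010407

Answer: 968990370554/96889010407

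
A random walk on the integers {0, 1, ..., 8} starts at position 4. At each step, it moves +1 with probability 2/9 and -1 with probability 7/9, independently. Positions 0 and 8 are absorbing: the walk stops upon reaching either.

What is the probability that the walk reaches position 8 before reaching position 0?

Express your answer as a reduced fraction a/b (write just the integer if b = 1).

Biased walk: p = 2/9, q = 7/9, r = q/p = 7/2
Gambler's ruin: P(hit 8 before 0 | start at 4) = (1 - r^a)/(1 - r^N)
r^4 = 2401/16; r^8 = 5764801/256
P = (1 - 2401/16) / (1 - 5764801/256) = -2385/16 / -5764545/256 = 16/2417

Answer: 16/2417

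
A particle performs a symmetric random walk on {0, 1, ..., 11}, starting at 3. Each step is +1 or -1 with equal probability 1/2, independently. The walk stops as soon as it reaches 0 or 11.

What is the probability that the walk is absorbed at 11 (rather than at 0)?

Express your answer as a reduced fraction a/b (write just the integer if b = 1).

Answer: 3/11

Derivation:
Symmetric walk (p = 1/2): the harmonic-function argument gives P(hit 11 before 0 | start at 3) = a/N.
P = 3/11 = 3/11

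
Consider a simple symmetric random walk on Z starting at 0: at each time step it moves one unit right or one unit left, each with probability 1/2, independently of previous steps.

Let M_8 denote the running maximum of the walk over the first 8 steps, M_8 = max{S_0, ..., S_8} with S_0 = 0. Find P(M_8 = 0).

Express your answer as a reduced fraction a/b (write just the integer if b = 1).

Answer: 35/128

Derivation:
Let M_8 = max(S_0,...,S_8). Use the reflection principle: for j ≥ 1, #{paths with M_8 ≥ j} = #{S_8 ≥ j} + #{S_8 ≥ j+1}.
P(M_8 ≥ 0) = 1 since S_0 = 0, so #{M_8 ≥ 0} = 256.
#{M_8 ≥ 1} = #{S_8 ≥ 1} + #{S_8 ≥ 2} = 93 + 93 = 186.
#{M_8 = 0} = 256 - 186 = 70.
P(M_8 = 0) = 70/256 = 35/128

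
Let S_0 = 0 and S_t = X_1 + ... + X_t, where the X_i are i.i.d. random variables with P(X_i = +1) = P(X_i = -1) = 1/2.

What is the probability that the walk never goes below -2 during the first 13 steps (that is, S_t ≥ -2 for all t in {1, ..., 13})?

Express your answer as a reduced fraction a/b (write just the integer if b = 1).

Let f(t,s) = #length-t paths at position s with S_1..S_t all ≥ -2.
f(t,s) = f(t-1,s-1) + f(t-1,s+1) for s ≥ -2; f(t,s) = 0 for s < -2.
t=0: f(0,0)=1
t=1: f(1,-1)=1 f(1,1)=1
t=2: f(2,-2)=1 f(2,0)=2 f(2,2)=1
t=3: f(3,-1)=3 f(3,1)=3 f(3,3)=1
t=4: f(4,-2)=3 f(4,0)=6 f(4,2)=4 f(4,4)=1
t=5: f(5,-1)=9 f(5,1)=10 f(5,3)=5 f(5,5)=1
t=6: f(6,-2)=9 f(6,0)=19 f(6,2)=15 f(6,4)=6 f(6,6)=1
t=7: f(7,-1)=28 f(7,1)=34 f(7,3)=21 f(7,5)=7 f(7,7)=1
t=8: f(8,-2)=28 f(8,0)=62 f(8,2)=55 f(8,4)=28 f(8,6)=8 f(8,8)=1
t=9: f(9,-1)=90 f(9,1)=117 f(9,3)=83 f(9,5)=36 f(9,7)=9 f(9,9)=1
t=10: f(10,-2)=90 f(10,0)=207 f(10,2)=200 f(10,4)=119 f(10,6)=45 f(10,8)=10 f(10,10)=1
t=11: f(11,-1)=297 f(11,1)=407 f(11,3)=319 f(11,5)=164 f(11,7)=55 f(11,9)=11 f(11,11)=1
t=12: f(12,-2)=297 f(12,0)=704 f(12,2)=726 f(12,4)=483 f(12,6)=219 f(12,8)=66 f(12,10)=12 f(12,12)=1
t=13: f(13,-1)=1001 f(13,1)=1430 f(13,3)=1209 f(13,5)=702 f(13,7)=285 f(13,9)=78 f(13,11)=13 f(13,13)=1
Σ_s f(13,s) = 4719
P = 4719/8192 = 4719/8192

Answer: 4719/8192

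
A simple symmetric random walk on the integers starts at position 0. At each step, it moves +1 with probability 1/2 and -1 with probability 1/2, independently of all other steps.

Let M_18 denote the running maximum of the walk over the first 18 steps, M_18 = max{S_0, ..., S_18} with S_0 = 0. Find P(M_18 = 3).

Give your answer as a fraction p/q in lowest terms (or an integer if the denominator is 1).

Let M_18 = max(S_0,...,S_18). Use the reflection principle: for j ≥ 1, #{paths with M_18 ≥ j} = #{S_18 ≥ j} + #{S_18 ≥ j+1}.
By reflection, #{M_18 ≥ 3} = #{S_18 ≥ 3} + #{S_18 ≥ 4} = 63004 + 63004 = 126008.
#{M_18 ≥ 4} = #{S_18 ≥ 4} + #{S_18 ≥ 5} = 63004 + 31180 = 94184.
#{M_18 = 3} = 126008 - 94184 = 31824.
P(M_18 = 3) = 31824/262144 = 1989/16384

Answer: 1989/16384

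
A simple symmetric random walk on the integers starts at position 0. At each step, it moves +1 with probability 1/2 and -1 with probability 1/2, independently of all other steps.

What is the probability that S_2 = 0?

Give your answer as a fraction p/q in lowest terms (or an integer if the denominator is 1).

To return to 0 after 2 steps: need exactly 1 step of +1 and 1 of -1.
Favorable paths: C(2,1) = 2
Total paths: 2^2 = 4
P = 2/4 = 1/2

Answer: 1/2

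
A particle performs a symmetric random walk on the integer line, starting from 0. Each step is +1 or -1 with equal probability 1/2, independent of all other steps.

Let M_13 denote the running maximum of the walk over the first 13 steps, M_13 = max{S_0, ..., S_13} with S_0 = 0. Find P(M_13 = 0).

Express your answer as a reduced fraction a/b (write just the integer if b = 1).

Answer: 429/2048

Derivation:
Let M_13 = max(S_0,...,S_13). Use the reflection principle: for j ≥ 1, #{paths with M_13 ≥ j} = #{S_13 ≥ j} + #{S_13 ≥ j+1}.
P(M_13 ≥ 0) = 1 since S_0 = 0, so #{M_13 ≥ 0} = 8192.
#{M_13 ≥ 1} = #{S_13 ≥ 1} + #{S_13 ≥ 2} = 4096 + 2380 = 6476.
#{M_13 = 0} = 8192 - 6476 = 1716.
P(M_13 = 0) = 1716/8192 = 429/2048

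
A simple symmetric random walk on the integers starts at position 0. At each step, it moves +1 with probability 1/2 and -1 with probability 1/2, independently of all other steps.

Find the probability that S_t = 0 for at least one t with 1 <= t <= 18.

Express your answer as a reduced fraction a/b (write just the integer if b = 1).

Answer: 53381/65536

Derivation:
Count via complement. Let g(t,s) = #length-t paths at position s with S_1..S_t all ≠ 0.
g(t,s) = g(t-1,s-1) + g(t-1,s+1) for s ≠ 0; g(t,0) = 0.
t=0: g(0,0)=1
t=1: g(1,-1)=1 g(1,1)=1
t=2: g(2,-2)=1 g(2,2)=1
t=3: g(3,-3)=1 g(3,-1)=1 g(3,1)=1 g(3,3)=1
t=4: g(4,-4)=1 g(4,-2)=2 g(4,2)=2 g(4,4)=1
t=5: g(5,-5)=1 g(5,-3)=3 g(5,-1)=2 g(5,1)=2 g(5,3)=3 g(5,5)=1
t=6: g(6,-6)=1 g(6,-4)=4 g(6,-2)=5 g(6,2)=5 g(6,4)=4 g(6,6)=1
t=7: g(7,-7)=1 g(7,-5)=5 g(7,-3)=9 g(7,-1)=5 g(7,1)=5 g(7,3)=9 g(7,5)=5 g(7,7)=1
t=8: g(8,-8)=1 g(8,-6)=6 g(8,-4)=14 g(8,-2)=14 g(8,2)=14 g(8,4)=14 g(8,6)=6 g(8,8)=1
t=9: g(9,-9)=1 g(9,-7)=7 g(9,-5)=20 g(9,-3)=28 g(9,-1)=14 g(9,1)=14 g(9,3)=28 g(9,5)=20 g(9,7)=7 g(9,9)=1
t=10: g(10,-10)=1 g(10,-8)=8 g(10,-6)=27 g(10,-4)=48 g(10,-2)=42 g(10,2)=42 g(10,4)=48 g(10,6)=27 g(10,8)=8 g(10,10)=1
t=11: g(11,-11)=1 g(11,-9)=9 g(11,-7)=35 g(11,-5)=75 g(11,-3)=90 g(11,-1)=42 g(11,1)=42 g(11,3)=90 g(11,5)=75 g(11,7)=35 g(11,9)=9 g(11,11)=1
t=12: g(12,-12)=1 g(12,-10)=10 g(12,-8)=44 g(12,-6)=110 g(12,-4)=165 g(12,-2)=132 g(12,2)=132 g(12,4)=165 g(12,6)=110 g(12,8)=44 g(12,10)=10 g(12,12)=1
t=13: g(13,-13)=1 g(13,-11)=11 g(13,-9)=54 g(13,-7)=154 g(13,-5)=275 g(13,-3)=297 g(13,-1)=132 g(13,1)=132 g(13,3)=297 g(13,5)=275 g(13,7)=154 g(13,9)=54 g(13,11)=11 g(13,13)=1
t=14: g(14,-14)=1 g(14,-12)=12 g(14,-10)=65 g(14,-8)=208 g(14,-6)=429 g(14,-4)=572 g(14,-2)=429 g(14,2)=429 g(14,4)=572 g(14,6)=429 g(14,8)=208 g(14,10)=65 g(14,12)=12 g(14,14)=1
t=15: g(15,-15)=1 g(15,-13)=13 g(15,-11)=77 g(15,-9)=273 g(15,-7)=637 g(15,-5)=1001 g(15,-3)=1001 g(15,-1)=429 g(15,1)=429 g(15,3)=1001 g(15,5)=1001 g(15,7)=637 g(15,9)=273 g(15,11)=77 g(15,13)=13 g(15,15)=1
t=16: g(16,-16)=1 g(16,-14)=14 g(16,-12)=90 g(16,-10)=350 g(16,-8)=910 g(16,-6)=1638 g(16,-4)=2002 g(16,-2)=1430 g(16,2)=1430 g(16,4)=2002 g(16,6)=1638 g(16,8)=910 g(16,10)=350 g(16,12)=90 g(16,14)=14 g(16,16)=1
t=17: g(17,-17)=1 g(17,-15)=15 g(17,-13)=104 g(17,-11)=440 g(17,-9)=1260 g(17,-7)=2548 g(17,-5)=3640 g(17,-3)=3432 g(17,-1)=1430 g(17,1)=1430 g(17,3)=3432 g(17,5)=3640 g(17,7)=2548 g(17,9)=1260 g(17,11)=440 g(17,13)=104 g(17,15)=15 g(17,17)=1
t=18: g(18,-18)=1 g(18,-16)=16 g(18,-14)=119 g(18,-12)=544 g(18,-10)=1700 g(18,-8)=3808 g(18,-6)=6188 g(18,-4)=7072 g(18,-2)=4862 g(18,2)=4862 g(18,4)=7072 g(18,6)=6188 g(18,8)=3808 g(18,10)=1700 g(18,12)=544 g(18,14)=119 g(18,16)=16 g(18,18)=1
Paths never hitting 0: Σ_s g(18,s) = 48620
Paths hitting 0: 2^18 - 48620 = 213524
P = 213524/262144 = 53381/65536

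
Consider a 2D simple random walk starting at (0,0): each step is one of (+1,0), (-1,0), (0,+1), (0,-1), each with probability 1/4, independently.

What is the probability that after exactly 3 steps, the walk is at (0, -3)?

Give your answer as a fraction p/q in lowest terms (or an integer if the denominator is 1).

Let h be the number of horizontal steps (so 3-h are vertical). To end at (0,-3) need (h+0)/2 right-steps and ((3-h)-3)/2 up-steps.
Sum over h with 0 ≤ h ≤ 0, h ≡ 0 (mod 2), 3-h ≡ 1 (mod 2):
h=0: C(3,0)·C(0,0)·C(3,0) = 1·1·1 = 1
Total favorable: 1
Total paths: 4^3 = 64
P = 1/64 = 1/64

Answer: 1/64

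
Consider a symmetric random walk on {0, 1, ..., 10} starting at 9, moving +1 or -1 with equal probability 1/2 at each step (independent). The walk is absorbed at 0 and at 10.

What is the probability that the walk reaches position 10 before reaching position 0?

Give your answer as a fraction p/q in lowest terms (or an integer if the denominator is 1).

Answer: 9/10

Derivation:
Symmetric walk (p = 1/2): the harmonic-function argument gives P(hit 10 before 0 | start at 9) = a/N.
P = 9/10 = 9/10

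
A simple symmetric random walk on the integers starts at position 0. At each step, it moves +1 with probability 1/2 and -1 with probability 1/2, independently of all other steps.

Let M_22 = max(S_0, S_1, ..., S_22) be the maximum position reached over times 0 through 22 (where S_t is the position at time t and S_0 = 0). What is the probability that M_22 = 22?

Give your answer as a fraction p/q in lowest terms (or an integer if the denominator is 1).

Answer: 1/4194304

Derivation:
Let M_22 = max(S_0,...,S_22). Use the reflection principle: for j ≥ 1, #{paths with M_22 ≥ j} = #{S_22 ≥ j} + #{S_22 ≥ j+1}.
By reflection, #{M_22 ≥ 22} = #{S_22 ≥ 22} + #{S_22 ≥ 23} = 1 + 0 = 1.
#{M_22 ≥ 23} = #{S_22 ≥ 23} + #{S_22 ≥ 24} = 0 + 0 = 0.
#{M_22 = 22} = 1 - 0 = 1.
P(M_22 = 22) = 1/4194304 = 1/4194304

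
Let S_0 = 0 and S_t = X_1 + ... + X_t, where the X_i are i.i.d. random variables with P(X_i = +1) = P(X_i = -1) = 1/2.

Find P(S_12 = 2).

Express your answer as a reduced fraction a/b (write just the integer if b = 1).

To reach position 2 after 12 steps: need 7 steps of +1 and 5 of -1.
Favorable paths: C(12,7) = 792
Total paths: 2^12 = 4096
P = 792/4096 = 99/512

Answer: 99/512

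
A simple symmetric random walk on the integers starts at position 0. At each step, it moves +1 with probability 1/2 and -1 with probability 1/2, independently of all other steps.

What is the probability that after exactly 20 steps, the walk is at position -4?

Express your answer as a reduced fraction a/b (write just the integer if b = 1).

Answer: 62985/524288

Derivation:
To reach position -4 after 20 steps: need 8 steps of +1 and 12 of -1.
Favorable paths: C(20,8) = 125970
Total paths: 2^20 = 1048576
P = 125970/1048576 = 62985/524288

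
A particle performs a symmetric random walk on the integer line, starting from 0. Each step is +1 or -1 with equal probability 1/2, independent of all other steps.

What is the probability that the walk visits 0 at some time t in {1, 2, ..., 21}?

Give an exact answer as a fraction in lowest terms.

Count via complement. Let g(t,s) = #length-t paths at position s with S_1..S_t all ≠ 0.
g(t,s) = g(t-1,s-1) + g(t-1,s+1) for s ≠ 0; g(t,0) = 0.
t=0: g(0,0)=1
t=1: g(1,-1)=1 g(1,1)=1
t=2: g(2,-2)=1 g(2,2)=1
t=3: g(3,-3)=1 g(3,-1)=1 g(3,1)=1 g(3,3)=1
t=4: g(4,-4)=1 g(4,-2)=2 g(4,2)=2 g(4,4)=1
t=5: g(5,-5)=1 g(5,-3)=3 g(5,-1)=2 g(5,1)=2 g(5,3)=3 g(5,5)=1
t=6: g(6,-6)=1 g(6,-4)=4 g(6,-2)=5 g(6,2)=5 g(6,4)=4 g(6,6)=1
t=7: g(7,-7)=1 g(7,-5)=5 g(7,-3)=9 g(7,-1)=5 g(7,1)=5 g(7,3)=9 g(7,5)=5 g(7,7)=1
t=8: g(8,-8)=1 g(8,-6)=6 g(8,-4)=14 g(8,-2)=14 g(8,2)=14 g(8,4)=14 g(8,6)=6 g(8,8)=1
t=9: g(9,-9)=1 g(9,-7)=7 g(9,-5)=20 g(9,-3)=28 g(9,-1)=14 g(9,1)=14 g(9,3)=28 g(9,5)=20 g(9,7)=7 g(9,9)=1
t=10: g(10,-10)=1 g(10,-8)=8 g(10,-6)=27 g(10,-4)=48 g(10,-2)=42 g(10,2)=42 g(10,4)=48 g(10,6)=27 g(10,8)=8 g(10,10)=1
t=11: g(11,-11)=1 g(11,-9)=9 g(11,-7)=35 g(11,-5)=75 g(11,-3)=90 g(11,-1)=42 g(11,1)=42 g(11,3)=90 g(11,5)=75 g(11,7)=35 g(11,9)=9 g(11,11)=1
t=12: g(12,-12)=1 g(12,-10)=10 g(12,-8)=44 g(12,-6)=110 g(12,-4)=165 g(12,-2)=132 g(12,2)=132 g(12,4)=165 g(12,6)=110 g(12,8)=44 g(12,10)=10 g(12,12)=1
t=13: g(13,-13)=1 g(13,-11)=11 g(13,-9)=54 g(13,-7)=154 g(13,-5)=275 g(13,-3)=297 g(13,-1)=132 g(13,1)=132 g(13,3)=297 g(13,5)=275 g(13,7)=154 g(13,9)=54 g(13,11)=11 g(13,13)=1
t=14: g(14,-14)=1 g(14,-12)=12 g(14,-10)=65 g(14,-8)=208 g(14,-6)=429 g(14,-4)=572 g(14,-2)=429 g(14,2)=429 g(14,4)=572 g(14,6)=429 g(14,8)=208 g(14,10)=65 g(14,12)=12 g(14,14)=1
t=15: g(15,-15)=1 g(15,-13)=13 g(15,-11)=77 g(15,-9)=273 g(15,-7)=637 g(15,-5)=1001 g(15,-3)=1001 g(15,-1)=429 g(15,1)=429 g(15,3)=1001 g(15,5)=1001 g(15,7)=637 g(15,9)=273 g(15,11)=77 g(15,13)=13 g(15,15)=1
t=16: g(16,-16)=1 g(16,-14)=14 g(16,-12)=90 g(16,-10)=350 g(16,-8)=910 g(16,-6)=1638 g(16,-4)=2002 g(16,-2)=1430 g(16,2)=1430 g(16,4)=2002 g(16,6)=1638 g(16,8)=910 g(16,10)=350 g(16,12)=90 g(16,14)=14 g(16,16)=1
t=17: g(17,-17)=1 g(17,-15)=15 g(17,-13)=104 g(17,-11)=440 g(17,-9)=1260 g(17,-7)=2548 g(17,-5)=3640 g(17,-3)=3432 g(17,-1)=1430 g(17,1)=1430 g(17,3)=3432 g(17,5)=3640 g(17,7)=2548 g(17,9)=1260 g(17,11)=440 g(17,13)=104 g(17,15)=15 g(17,17)=1
t=18: g(18,-18)=1 g(18,-16)=16 g(18,-14)=119 g(18,-12)=544 g(18,-10)=1700 g(18,-8)=3808 g(18,-6)=6188 g(18,-4)=7072 g(18,-2)=4862 g(18,2)=4862 g(18,4)=7072 g(18,6)=6188 g(18,8)=3808 g(18,10)=1700 g(18,12)=544 g(18,14)=119 g(18,16)=16 g(18,18)=1
t=19: g(19,-19)=1 g(19,-17)=17 g(19,-15)=135 g(19,-13)=663 g(19,-11)=2244 g(19,-9)=5508 g(19,-7)=9996 g(19,-5)=13260 g(19,-3)=11934 g(19,-1)=4862 g(19,1)=4862 g(19,3)=11934 g(19,5)=13260 g(19,7)=9996 g(19,9)=5508 g(19,11)=2244 g(19,13)=663 g(19,15)=135 g(19,17)=17 g(19,19)=1
t=20: g(20,-20)=1 g(20,-18)=18 g(20,-16)=152 g(20,-14)=798 g(20,-12)=2907 g(20,-10)=7752 g(20,-8)=15504 g(20,-6)=23256 g(20,-4)=25194 g(20,-2)=16796 g(20,2)=16796 g(20,4)=25194 g(20,6)=23256 g(20,8)=15504 g(20,10)=7752 g(20,12)=2907 g(20,14)=798 g(20,16)=152 g(20,18)=18 g(20,20)=1
t=21: g(21,-21)=1 g(21,-19)=19 g(21,-17)=170 g(21,-15)=950 g(21,-13)=3705 g(21,-11)=10659 g(21,-9)=23256 g(21,-7)=38760 g(21,-5)=48450 g(21,-3)=41990 g(21,-1)=16796 g(21,1)=16796 g(21,3)=41990 g(21,5)=48450 g(21,7)=38760 g(21,9)=23256 g(21,11)=10659 g(21,13)=3705 g(21,15)=950 g(21,17)=170 g(21,19)=19 g(21,21)=1
Paths never hitting 0: Σ_s g(21,s) = 369512
Paths hitting 0: 2^21 - 369512 = 1727640
P = 1727640/2097152 = 215955/262144

Answer: 215955/262144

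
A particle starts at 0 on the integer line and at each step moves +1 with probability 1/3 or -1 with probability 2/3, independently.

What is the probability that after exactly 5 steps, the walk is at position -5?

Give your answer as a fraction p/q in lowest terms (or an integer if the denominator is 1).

To reach position -5 after 5 steps: need 0 steps of +1 and 5 steps of -1.
Number of such sequences: C(5,0) = 1
Each has probability (1/3)^0 · (2/3)^5 = 32/243
P = 1 · 32/243 = 32/243

Answer: 32/243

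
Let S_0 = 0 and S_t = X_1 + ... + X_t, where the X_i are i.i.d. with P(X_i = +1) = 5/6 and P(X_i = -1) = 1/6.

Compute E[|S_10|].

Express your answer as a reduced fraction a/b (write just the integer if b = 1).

Answer: 50470895/7558272

Derivation:
S_10 takes values m ≡ 0 (mod 2) with |m| ≤ 10; P(S_10=m) = C(10,(10+m)/2) · (5/6)^((10+m)/2) · (1/6)^((10-m)/2).
Distribution: P(S=-10)=1/60466176, P(S=-8)=25/30233088, P(S=-6)=125/6718464, P(S=-4)=625/2519424, P(S=-2)=21875/10077696, P(S=0)=21875/1679616, P(S=2)=546875/10077696, P(S=4)=390625/2519424, P(S=6)=1953125/6718464, P(S=8)=9765625/30233088, P(S=10)=9765625/60466176
E[|S_10|] = Σ_m |m|·P(S_10=m) = 50470895/7558272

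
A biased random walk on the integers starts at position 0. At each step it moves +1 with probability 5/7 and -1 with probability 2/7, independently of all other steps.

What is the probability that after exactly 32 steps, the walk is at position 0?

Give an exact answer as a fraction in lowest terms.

Answer: 6010803900000000000000000/1104427674243920646305299201

Derivation:
To be at 0 after 32 steps: need exactly 16 steps of +1 and 16 of -1.
Number of such sequences: C(32,16) = 601080390
Each has probability (5/7)^16 · (2/7)^16 = 10000000000000000/1104427674243920646305299201
P = 601080390 · 10000000000000000/1104427674243920646305299201 = 6010803900000000000000000/1104427674243920646305299201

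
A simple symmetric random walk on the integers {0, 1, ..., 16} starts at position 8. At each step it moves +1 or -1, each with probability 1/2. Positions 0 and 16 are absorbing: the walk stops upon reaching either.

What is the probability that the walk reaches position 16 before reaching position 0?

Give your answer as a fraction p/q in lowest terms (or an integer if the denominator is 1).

Symmetric walk (p = 1/2): the harmonic-function argument gives P(hit 16 before 0 | start at 8) = a/N.
P = 8/16 = 1/2

Answer: 1/2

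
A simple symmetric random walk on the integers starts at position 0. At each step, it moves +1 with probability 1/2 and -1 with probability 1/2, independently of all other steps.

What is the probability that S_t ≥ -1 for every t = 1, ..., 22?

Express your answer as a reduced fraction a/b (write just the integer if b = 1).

Let f(t,s) = #length-t paths at position s with S_1..S_t all ≥ -1.
f(t,s) = f(t-1,s-1) + f(t-1,s+1) for s ≥ -1; f(t,s) = 0 for s < -1.
t=0: f(0,0)=1
t=1: f(1,-1)=1 f(1,1)=1
t=2: f(2,0)=2 f(2,2)=1
t=3: f(3,-1)=2 f(3,1)=3 f(3,3)=1
t=4: f(4,0)=5 f(4,2)=4 f(4,4)=1
t=5: f(5,-1)=5 f(5,1)=9 f(5,3)=5 f(5,5)=1
t=6: f(6,0)=14 f(6,2)=14 f(6,4)=6 f(6,6)=1
t=7: f(7,-1)=14 f(7,1)=28 f(7,3)=20 f(7,5)=7 f(7,7)=1
t=8: f(8,0)=42 f(8,2)=48 f(8,4)=27 f(8,6)=8 f(8,8)=1
t=9: f(9,-1)=42 f(9,1)=90 f(9,3)=75 f(9,5)=35 f(9,7)=9 f(9,9)=1
t=10: f(10,0)=132 f(10,2)=165 f(10,4)=110 f(10,6)=44 f(10,8)=10 f(10,10)=1
t=11: f(11,-1)=132 f(11,1)=297 f(11,3)=275 f(11,5)=154 f(11,7)=54 f(11,9)=11 f(11,11)=1
t=12: f(12,0)=429 f(12,2)=572 f(12,4)=429 f(12,6)=208 f(12,8)=65 f(12,10)=12 f(12,12)=1
t=13: f(13,-1)=429 f(13,1)=1001 f(13,3)=1001 f(13,5)=637 f(13,7)=273 f(13,9)=77 f(13,11)=13 f(13,13)=1
t=14: f(14,0)=1430 f(14,2)=2002 f(14,4)=1638 f(14,6)=910 f(14,8)=350 f(14,10)=90 f(14,12)=14 f(14,14)=1
t=15: f(15,-1)=1430 f(15,1)=3432 f(15,3)=3640 f(15,5)=2548 f(15,7)=1260 f(15,9)=440 f(15,11)=104 f(15,13)=15 f(15,15)=1
t=16: f(16,0)=4862 f(16,2)=7072 f(16,4)=6188 f(16,6)=3808 f(16,8)=1700 f(16,10)=544 f(16,12)=119 f(16,14)=16 f(16,16)=1
t=17: f(17,-1)=4862 f(17,1)=11934 f(17,3)=13260 f(17,5)=9996 f(17,7)=5508 f(17,9)=2244 f(17,11)=663 f(17,13)=135 f(17,15)=17 f(17,17)=1
t=18: f(18,0)=16796 f(18,2)=25194 f(18,4)=23256 f(18,6)=15504 f(18,8)=7752 f(18,10)=2907 f(18,12)=798 f(18,14)=152 f(18,16)=18 f(18,18)=1
t=19: f(19,-1)=16796 f(19,1)=41990 f(19,3)=48450 f(19,5)=38760 f(19,7)=23256 f(19,9)=10659 f(19,11)=3705 f(19,13)=950 f(19,15)=170 f(19,17)=19 f(19,19)=1
t=20: f(20,0)=58786 f(20,2)=90440 f(20,4)=87210 f(20,6)=62016 f(20,8)=33915 f(20,10)=14364 f(20,12)=4655 f(20,14)=1120 f(20,16)=189 f(20,18)=20 f(20,20)=1
t=21: f(21,-1)=58786 f(21,1)=149226 f(21,3)=177650 f(21,5)=149226 f(21,7)=95931 f(21,9)=48279 f(21,11)=19019 f(21,13)=5775 f(21,15)=1309 f(21,17)=209 f(21,19)=21 f(21,21)=1
t=22: f(22,0)=208012 f(22,2)=326876 f(22,4)=326876 f(22,6)=245157 f(22,8)=144210 f(22,10)=67298 f(22,12)=24794 f(22,14)=7084 f(22,16)=1518 f(22,18)=230 f(22,20)=22 f(22,22)=1
Σ_s f(22,s) = 1352078
P = 1352078/4194304 = 676039/2097152

Answer: 676039/2097152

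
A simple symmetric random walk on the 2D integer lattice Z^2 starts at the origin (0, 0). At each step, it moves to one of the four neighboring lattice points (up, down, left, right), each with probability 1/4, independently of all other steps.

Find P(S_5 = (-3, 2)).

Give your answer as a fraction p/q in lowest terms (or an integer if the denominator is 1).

Answer: 5/512

Derivation:
Let h be the number of horizontal steps (so 5-h are vertical). To end at (-3,2) need (h-3)/2 right-steps and ((5-h)+2)/2 up-steps.
Sum over h with 3 ≤ h ≤ 3, h ≡ 1 (mod 2), 5-h ≡ 0 (mod 2):
h=3: C(5,3)·C(3,0)·C(2,2) = 10·1·1 = 10
Total favorable: 10
Total paths: 4^5 = 1024
P = 10/1024 = 5/512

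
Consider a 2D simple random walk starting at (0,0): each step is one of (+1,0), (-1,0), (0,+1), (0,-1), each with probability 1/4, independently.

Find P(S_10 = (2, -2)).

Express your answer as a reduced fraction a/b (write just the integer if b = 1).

Answer: 945/32768

Derivation:
Let h be the number of horizontal steps (so 10-h are vertical). To end at (2,-2) need (h+2)/2 right-steps and ((10-h)-2)/2 up-steps.
Sum over h with 2 ≤ h ≤ 8, h ≡ 0 (mod 2), 10-h ≡ 0 (mod 2):
h=2: C(10,2)·C(2,2)·C(8,3) = 45·1·56 = 2520
h=4: C(10,4)·C(4,3)·C(6,2) = 210·4·15 = 12600
h=6: C(10,6)·C(6,4)·C(4,1) = 210·15·4 = 12600
h=8: C(10,8)·C(8,5)·C(2,0) = 45·56·1 = 2520
Total favorable: 30240
Total paths: 4^10 = 1048576
P = 30240/1048576 = 945/32768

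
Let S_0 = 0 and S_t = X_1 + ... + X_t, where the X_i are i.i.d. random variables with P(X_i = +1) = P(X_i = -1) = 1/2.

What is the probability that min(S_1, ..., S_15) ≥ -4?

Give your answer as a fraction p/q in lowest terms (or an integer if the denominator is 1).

Answer: 25883/32768

Derivation:
Let f(t,s) = #length-t paths at position s with S_1..S_t all ≥ -4.
f(t,s) = f(t-1,s-1) + f(t-1,s+1) for s ≥ -4; f(t,s) = 0 for s < -4.
t=0: f(0,0)=1
t=1: f(1,-1)=1 f(1,1)=1
t=2: f(2,-2)=1 f(2,0)=2 f(2,2)=1
t=3: f(3,-3)=1 f(3,-1)=3 f(3,1)=3 f(3,3)=1
t=4: f(4,-4)=1 f(4,-2)=4 f(4,0)=6 f(4,2)=4 f(4,4)=1
t=5: f(5,-3)=5 f(5,-1)=10 f(5,1)=10 f(5,3)=5 f(5,5)=1
t=6: f(6,-4)=5 f(6,-2)=15 f(6,0)=20 f(6,2)=15 f(6,4)=6 f(6,6)=1
t=7: f(7,-3)=20 f(7,-1)=35 f(7,1)=35 f(7,3)=21 f(7,5)=7 f(7,7)=1
t=8: f(8,-4)=20 f(8,-2)=55 f(8,0)=70 f(8,2)=56 f(8,4)=28 f(8,6)=8 f(8,8)=1
t=9: f(9,-3)=75 f(9,-1)=125 f(9,1)=126 f(9,3)=84 f(9,5)=36 f(9,7)=9 f(9,9)=1
t=10: f(10,-4)=75 f(10,-2)=200 f(10,0)=251 f(10,2)=210 f(10,4)=120 f(10,6)=45 f(10,8)=10 f(10,10)=1
t=11: f(11,-3)=275 f(11,-1)=451 f(11,1)=461 f(11,3)=330 f(11,5)=165 f(11,7)=55 f(11,9)=11 f(11,11)=1
t=12: f(12,-4)=275 f(12,-2)=726 f(12,0)=912 f(12,2)=791 f(12,4)=495 f(12,6)=220 f(12,8)=66 f(12,10)=12 f(12,12)=1
t=13: f(13,-3)=1001 f(13,-1)=1638 f(13,1)=1703 f(13,3)=1286 f(13,5)=715 f(13,7)=286 f(13,9)=78 f(13,11)=13 f(13,13)=1
t=14: f(14,-4)=1001 f(14,-2)=2639 f(14,0)=3341 f(14,2)=2989 f(14,4)=2001 f(14,6)=1001 f(14,8)=364 f(14,10)=91 f(14,12)=14 f(14,14)=1
t=15: f(15,-3)=3640 f(15,-1)=5980 f(15,1)=6330 f(15,3)=4990 f(15,5)=3002 f(15,7)=1365 f(15,9)=455 f(15,11)=105 f(15,13)=15 f(15,15)=1
Σ_s f(15,s) = 25883
P = 25883/32768 = 25883/32768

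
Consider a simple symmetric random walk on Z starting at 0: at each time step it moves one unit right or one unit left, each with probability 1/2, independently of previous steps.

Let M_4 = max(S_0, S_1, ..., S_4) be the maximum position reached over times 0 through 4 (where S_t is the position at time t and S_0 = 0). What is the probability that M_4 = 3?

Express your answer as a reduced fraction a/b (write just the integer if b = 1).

Let M_4 = max(S_0,...,S_4). Use the reflection principle: for j ≥ 1, #{paths with M_4 ≥ j} = #{S_4 ≥ j} + #{S_4 ≥ j+1}.
By reflection, #{M_4 ≥ 3} = #{S_4 ≥ 3} + #{S_4 ≥ 4} = 1 + 1 = 2.
#{M_4 ≥ 4} = #{S_4 ≥ 4} + #{S_4 ≥ 5} = 1 + 0 = 1.
#{M_4 = 3} = 2 - 1 = 1.
P(M_4 = 3) = 1/16 = 1/16

Answer: 1/16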